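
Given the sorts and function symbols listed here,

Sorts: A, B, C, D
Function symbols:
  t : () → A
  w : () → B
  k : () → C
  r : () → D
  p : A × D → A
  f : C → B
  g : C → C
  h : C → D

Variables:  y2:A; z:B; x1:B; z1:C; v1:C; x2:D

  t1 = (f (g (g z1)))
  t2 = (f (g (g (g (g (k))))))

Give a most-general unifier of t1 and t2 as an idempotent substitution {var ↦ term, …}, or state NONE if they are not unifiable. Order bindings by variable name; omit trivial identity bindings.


{z1 ↦ (g (g (k)))}


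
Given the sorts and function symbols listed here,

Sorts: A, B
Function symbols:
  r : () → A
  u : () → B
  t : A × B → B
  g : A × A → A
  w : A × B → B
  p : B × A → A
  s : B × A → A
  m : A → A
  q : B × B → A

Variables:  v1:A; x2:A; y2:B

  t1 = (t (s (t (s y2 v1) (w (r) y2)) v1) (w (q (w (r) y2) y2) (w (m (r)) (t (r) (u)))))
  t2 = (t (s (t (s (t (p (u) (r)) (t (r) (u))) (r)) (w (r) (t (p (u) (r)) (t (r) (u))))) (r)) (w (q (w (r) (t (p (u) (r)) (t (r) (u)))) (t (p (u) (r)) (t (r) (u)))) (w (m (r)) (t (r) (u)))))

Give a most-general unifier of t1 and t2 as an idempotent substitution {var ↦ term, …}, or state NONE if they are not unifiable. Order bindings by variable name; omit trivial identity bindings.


{v1 ↦ (r), y2 ↦ (t (p (u) (r)) (t (r) (u)))}


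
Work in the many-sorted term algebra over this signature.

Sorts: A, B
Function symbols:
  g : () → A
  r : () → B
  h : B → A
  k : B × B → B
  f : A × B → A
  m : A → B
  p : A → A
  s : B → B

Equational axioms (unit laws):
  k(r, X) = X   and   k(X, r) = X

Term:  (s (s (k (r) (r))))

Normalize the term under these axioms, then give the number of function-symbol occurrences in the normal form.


size = 3

1. (s (s (k (r) (r))))  →  (s (s (r)))
normal form: (s (s (r)))


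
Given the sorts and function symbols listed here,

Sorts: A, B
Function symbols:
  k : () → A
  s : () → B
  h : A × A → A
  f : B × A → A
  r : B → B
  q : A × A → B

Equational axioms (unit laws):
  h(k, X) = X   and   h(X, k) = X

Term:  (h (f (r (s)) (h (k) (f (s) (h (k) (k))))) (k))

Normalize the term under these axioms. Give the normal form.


normal form = (f (r (s)) (f (s) (k)))

1. (h (f (r (s)) (h (k) (f (s) (h (k) (k))))) (k))  →  (f (r (s)) (h (k) (f (s) (h (k) (k)))))
2. (f (r (s)) (h (k) (f (s) (h (k) (k)))))  →  (f (r (s)) (f (s) (h (k) (k))))
3. (f (r (s)) (f (s) (h (k) (k))))  →  (f (r (s)) (f (s) (k)))


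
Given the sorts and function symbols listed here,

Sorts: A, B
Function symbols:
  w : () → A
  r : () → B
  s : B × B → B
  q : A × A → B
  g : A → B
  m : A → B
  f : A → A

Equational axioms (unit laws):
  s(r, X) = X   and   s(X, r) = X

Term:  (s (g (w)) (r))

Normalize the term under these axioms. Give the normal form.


normal form = (g (w))

1. (s (g (w)) (r))  →  (g (w))


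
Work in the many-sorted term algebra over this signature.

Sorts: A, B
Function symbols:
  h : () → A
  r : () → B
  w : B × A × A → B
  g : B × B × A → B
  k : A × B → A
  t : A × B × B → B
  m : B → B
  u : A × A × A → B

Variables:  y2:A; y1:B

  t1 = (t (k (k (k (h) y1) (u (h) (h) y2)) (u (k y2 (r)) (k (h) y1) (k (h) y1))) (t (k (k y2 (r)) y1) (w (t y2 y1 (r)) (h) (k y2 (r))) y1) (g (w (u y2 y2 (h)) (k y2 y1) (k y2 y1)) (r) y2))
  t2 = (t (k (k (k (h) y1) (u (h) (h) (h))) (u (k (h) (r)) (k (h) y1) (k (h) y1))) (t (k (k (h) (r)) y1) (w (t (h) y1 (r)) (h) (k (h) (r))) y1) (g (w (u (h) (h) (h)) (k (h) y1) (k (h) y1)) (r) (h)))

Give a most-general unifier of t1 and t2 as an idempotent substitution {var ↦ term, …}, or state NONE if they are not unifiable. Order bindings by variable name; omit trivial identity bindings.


{y2 ↦ (h)}


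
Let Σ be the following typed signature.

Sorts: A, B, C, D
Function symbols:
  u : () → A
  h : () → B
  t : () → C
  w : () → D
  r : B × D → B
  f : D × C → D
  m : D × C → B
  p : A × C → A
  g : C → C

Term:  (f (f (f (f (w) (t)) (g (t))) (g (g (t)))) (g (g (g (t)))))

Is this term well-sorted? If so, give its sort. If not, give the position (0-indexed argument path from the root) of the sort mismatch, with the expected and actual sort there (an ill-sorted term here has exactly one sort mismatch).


well-sorted; sort = D

        (w) : D
        (t) : C
      (f (w) (t)) : D
        (t) : C
      (g (t)) : C
    (f (f (w) (t)) (g (t))) : D
        (t) : C
      (g (t)) : C
    (g (g (t))) : C
  (f (f (f (w) (t)) (g (t))) (g (g (t)))) : D
        (t) : C
      (g (t)) : C
    (g (g (t))) : C
  (g (g (g (t)))) : C
(f (f (f (f (w) (t)) (g (t))) (g (g (t)))) (g (g (g (t))))) : D


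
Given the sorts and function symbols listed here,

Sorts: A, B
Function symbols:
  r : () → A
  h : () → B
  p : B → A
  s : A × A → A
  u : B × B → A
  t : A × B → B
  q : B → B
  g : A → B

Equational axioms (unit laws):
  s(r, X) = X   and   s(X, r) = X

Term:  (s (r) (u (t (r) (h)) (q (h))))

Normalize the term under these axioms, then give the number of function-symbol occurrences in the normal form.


size = 6

1. (s (r) (u (t (r) (h)) (q (h))))  →  (u (t (r) (h)) (q (h)))
normal form: (u (t (r) (h)) (q (h)))


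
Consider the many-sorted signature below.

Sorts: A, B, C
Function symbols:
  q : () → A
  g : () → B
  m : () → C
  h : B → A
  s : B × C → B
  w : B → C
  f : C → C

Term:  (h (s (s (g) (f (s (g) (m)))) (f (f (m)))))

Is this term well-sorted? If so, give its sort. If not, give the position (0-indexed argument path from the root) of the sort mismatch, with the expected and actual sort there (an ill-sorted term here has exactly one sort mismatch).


      (g) : B
          (g) : B
          (m) : C
        (s (g) (m)) : B
      (f (s (g) (m))) : ✗ arg 0 at [0, 0, 1, 0] has sort B, expected C
        (m) : C
      (f (m)) : C
    (f (f (m))) : C

ill-sorted at position [0, 0, 1, 0]: expected C, got B


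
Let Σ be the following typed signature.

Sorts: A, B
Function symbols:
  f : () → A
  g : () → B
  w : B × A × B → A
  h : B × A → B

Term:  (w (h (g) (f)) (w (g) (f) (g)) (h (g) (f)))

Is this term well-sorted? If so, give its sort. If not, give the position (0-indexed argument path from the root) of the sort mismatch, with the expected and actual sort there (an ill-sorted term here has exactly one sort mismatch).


    (g) : B
    (f) : A
  (h (g) (f)) : B
    (g) : B
    (f) : A
    (g) : B
  (w (g) (f) (g)) : A
    (g) : B
    (f) : A
  (h (g) (f)) : B
(w (h (g) (f)) (w (g) (f) (g)) (h (g) (f))) : A

well-sorted; sort = A


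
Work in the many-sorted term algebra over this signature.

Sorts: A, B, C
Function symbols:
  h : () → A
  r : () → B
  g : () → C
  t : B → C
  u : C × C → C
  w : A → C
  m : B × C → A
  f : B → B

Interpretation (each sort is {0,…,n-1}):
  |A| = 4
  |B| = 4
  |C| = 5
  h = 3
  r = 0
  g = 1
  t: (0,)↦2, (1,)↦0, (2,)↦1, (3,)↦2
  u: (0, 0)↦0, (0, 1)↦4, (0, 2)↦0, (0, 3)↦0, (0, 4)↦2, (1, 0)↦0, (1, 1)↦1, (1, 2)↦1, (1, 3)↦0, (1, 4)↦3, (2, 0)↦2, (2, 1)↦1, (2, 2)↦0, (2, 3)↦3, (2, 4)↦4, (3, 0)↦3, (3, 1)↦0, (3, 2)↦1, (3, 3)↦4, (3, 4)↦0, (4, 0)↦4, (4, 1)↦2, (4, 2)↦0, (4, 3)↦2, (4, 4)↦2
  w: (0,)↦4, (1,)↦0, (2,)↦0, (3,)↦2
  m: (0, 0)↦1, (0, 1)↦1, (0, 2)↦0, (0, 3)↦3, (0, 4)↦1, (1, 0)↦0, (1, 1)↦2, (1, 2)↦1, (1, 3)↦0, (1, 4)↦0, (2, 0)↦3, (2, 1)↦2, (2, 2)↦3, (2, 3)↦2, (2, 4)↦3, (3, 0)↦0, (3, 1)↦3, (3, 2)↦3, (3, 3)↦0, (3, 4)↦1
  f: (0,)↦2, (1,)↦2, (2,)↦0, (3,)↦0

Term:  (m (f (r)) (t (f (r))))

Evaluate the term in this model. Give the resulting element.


value = 2

  r = 0
  (f (r)) = f(0,) = 2
  r = 0
  (f (r)) = f(0,) = 2
  (t (f (r))) = t(2,) = 1
  (m (f (r)) (t (f (r)))) = m(2, 1) = 2


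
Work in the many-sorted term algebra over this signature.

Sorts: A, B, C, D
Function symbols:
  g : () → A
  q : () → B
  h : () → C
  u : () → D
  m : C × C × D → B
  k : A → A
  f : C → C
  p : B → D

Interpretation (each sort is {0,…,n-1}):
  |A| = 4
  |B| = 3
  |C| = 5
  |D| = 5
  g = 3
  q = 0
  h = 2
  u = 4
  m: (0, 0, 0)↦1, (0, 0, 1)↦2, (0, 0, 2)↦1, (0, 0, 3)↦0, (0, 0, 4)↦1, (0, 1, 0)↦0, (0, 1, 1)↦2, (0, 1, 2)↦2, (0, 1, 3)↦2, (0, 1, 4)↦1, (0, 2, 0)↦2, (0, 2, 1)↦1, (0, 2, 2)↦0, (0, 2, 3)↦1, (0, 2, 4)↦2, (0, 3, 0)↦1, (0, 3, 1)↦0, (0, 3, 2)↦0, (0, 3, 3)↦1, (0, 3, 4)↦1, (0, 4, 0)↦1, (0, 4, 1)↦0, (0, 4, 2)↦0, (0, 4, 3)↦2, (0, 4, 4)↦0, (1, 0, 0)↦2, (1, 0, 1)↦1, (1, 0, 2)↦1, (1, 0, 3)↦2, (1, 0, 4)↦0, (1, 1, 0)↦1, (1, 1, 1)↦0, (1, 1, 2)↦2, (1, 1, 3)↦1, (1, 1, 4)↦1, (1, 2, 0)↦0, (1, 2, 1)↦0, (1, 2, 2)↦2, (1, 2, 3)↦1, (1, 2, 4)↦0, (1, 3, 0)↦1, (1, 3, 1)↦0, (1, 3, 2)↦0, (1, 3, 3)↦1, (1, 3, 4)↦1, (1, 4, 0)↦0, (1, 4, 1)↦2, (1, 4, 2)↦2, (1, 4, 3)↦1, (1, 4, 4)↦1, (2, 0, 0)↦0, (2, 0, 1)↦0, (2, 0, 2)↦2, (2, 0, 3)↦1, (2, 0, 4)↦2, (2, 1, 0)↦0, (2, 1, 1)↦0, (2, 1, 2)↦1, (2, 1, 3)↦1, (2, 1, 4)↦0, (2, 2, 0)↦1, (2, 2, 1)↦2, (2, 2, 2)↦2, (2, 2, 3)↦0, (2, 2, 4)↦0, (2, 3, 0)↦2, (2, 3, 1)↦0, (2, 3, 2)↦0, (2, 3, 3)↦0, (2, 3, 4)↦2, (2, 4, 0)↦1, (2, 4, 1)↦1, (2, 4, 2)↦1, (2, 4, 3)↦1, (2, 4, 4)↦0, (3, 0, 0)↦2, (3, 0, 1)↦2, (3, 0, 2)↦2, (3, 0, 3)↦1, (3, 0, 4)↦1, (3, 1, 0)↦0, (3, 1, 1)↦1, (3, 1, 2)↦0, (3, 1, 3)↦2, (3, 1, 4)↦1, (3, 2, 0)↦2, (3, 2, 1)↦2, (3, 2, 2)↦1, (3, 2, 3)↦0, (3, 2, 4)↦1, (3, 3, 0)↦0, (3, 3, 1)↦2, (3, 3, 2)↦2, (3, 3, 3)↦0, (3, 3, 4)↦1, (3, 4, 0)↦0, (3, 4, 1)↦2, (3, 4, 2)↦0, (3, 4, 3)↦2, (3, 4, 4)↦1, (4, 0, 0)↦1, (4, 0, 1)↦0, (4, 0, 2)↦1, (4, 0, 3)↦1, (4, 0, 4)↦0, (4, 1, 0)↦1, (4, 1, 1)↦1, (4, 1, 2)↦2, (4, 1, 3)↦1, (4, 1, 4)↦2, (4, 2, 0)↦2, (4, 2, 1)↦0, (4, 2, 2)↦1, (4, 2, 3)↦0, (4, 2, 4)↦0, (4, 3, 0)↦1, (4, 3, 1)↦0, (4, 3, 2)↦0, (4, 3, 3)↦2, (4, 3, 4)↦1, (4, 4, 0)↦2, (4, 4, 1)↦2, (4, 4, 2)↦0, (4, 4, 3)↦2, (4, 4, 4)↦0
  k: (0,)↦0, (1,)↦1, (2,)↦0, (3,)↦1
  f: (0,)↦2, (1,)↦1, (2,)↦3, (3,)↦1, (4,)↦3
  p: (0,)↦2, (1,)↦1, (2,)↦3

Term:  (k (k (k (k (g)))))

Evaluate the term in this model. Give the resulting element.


  g = 3
  (k (g)) = k(3,) = 1
  (k (k (g))) = k(1,) = 1
  (k (k (k (g)))) = k(1,) = 1
  (k (k (k (k (g))))) = k(1,) = 1

value = 1


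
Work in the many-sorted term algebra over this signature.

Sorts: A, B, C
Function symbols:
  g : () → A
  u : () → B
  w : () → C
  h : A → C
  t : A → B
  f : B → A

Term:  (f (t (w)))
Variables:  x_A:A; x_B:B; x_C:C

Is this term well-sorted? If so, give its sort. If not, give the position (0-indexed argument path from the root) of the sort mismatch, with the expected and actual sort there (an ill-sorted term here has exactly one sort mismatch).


    (w) : C
  (t (w)) : ✗ arg 0 at [0, 0] has sort C, expected A

ill-sorted at position [0, 0]: expected A, got C


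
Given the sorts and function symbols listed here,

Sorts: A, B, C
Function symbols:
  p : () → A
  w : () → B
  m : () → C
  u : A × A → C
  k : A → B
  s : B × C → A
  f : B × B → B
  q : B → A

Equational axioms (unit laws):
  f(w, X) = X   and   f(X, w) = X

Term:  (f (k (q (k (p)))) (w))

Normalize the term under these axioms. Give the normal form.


1. (f (k (q (k (p)))) (w))  →  (k (q (k (p))))

normal form = (k (q (k (p))))


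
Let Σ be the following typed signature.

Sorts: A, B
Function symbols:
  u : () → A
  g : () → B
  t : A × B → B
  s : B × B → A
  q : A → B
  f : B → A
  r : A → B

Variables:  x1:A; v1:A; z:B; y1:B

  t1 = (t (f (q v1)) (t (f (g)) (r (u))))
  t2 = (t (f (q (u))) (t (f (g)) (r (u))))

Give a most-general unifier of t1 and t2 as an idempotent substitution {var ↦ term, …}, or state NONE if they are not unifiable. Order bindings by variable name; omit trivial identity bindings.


{v1 ↦ (u)}


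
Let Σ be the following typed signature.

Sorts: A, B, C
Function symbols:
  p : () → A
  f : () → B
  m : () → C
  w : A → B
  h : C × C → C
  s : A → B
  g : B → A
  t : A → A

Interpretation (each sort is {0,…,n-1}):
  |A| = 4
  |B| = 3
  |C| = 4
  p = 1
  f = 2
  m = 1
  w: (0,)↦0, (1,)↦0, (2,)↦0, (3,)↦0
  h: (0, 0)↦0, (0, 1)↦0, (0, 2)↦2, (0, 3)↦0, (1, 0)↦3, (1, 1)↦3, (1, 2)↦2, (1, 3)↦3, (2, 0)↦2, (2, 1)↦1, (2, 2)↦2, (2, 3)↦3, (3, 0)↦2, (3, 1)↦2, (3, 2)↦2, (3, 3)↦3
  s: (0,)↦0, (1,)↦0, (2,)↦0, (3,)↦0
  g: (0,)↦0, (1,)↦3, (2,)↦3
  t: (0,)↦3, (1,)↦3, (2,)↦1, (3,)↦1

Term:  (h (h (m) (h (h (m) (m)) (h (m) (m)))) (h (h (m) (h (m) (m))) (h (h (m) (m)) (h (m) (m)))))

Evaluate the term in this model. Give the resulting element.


value = 3

  m = 1
  m = 1
  m = 1
  (h (m) (m)) = h(1, 1) = 3
  m = 1
  m = 1
  (h (m) (m)) = h(1, 1) = 3
  (h (h (m) (m)) (h (m) (m))) = h(3, 3) = 3
  (h (m) (h (h (m) (m)) (h (m) (m)))) = h(1, 3) = 3
  m = 1
  m = 1
  m = 1
  (h (m) (m)) = h(1, 1) = 3
  (h (m) (h (m) (m))) = h(1, 3) = 3
  m = 1
  m = 1
  (h (m) (m)) = h(1, 1) = 3
  m = 1
  m = 1
  (h (m) (m)) = h(1, 1) = 3
  (h (h (m) (m)) (h (m) (m))) = h(3, 3) = 3
  (h (h (m) (h (m) (m))) (h (h (m) (m)) (h (m) (m)))) = h(3, 3) = 3
  (h (h (m) (h (h (m) (m)) (h (m) (m)))) (h (h (m) (h (m) (m))) (h (h (m) (m)) (h (m) (m))))) = h(3, 3) = 3


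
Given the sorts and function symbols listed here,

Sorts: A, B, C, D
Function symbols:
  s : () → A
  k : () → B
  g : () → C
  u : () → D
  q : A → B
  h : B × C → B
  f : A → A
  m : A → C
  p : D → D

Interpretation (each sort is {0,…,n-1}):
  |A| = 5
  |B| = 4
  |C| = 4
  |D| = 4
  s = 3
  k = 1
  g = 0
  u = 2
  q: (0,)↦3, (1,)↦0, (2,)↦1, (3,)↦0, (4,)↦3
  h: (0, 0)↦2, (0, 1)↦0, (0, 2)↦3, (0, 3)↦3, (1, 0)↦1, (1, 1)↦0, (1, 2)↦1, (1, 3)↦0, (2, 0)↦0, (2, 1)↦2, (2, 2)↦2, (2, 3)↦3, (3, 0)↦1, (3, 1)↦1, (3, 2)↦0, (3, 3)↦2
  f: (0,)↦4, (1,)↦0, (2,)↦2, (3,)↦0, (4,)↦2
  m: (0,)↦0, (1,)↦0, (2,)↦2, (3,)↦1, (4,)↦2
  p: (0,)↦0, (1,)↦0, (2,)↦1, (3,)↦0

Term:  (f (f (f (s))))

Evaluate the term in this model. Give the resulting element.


  s = 3
  (f (s)) = f(3,) = 0
  (f (f (s))) = f(0,) = 4
  (f (f (f (s)))) = f(4,) = 2

value = 2


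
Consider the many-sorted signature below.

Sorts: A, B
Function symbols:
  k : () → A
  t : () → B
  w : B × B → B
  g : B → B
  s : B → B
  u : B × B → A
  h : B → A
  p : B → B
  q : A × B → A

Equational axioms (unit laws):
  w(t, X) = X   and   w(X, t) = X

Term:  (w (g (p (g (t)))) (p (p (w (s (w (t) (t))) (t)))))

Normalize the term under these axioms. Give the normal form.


normal form = (w (g (p (g (t)))) (p (p (s (t)))))

1. (w (g (p (g (t)))) (p (p (w (s (w (t) (t))) (t)))))  →  (w (g (p (g (t)))) (p (p (s (w (t) (t))))))
2. (w (g (p (g (t)))) (p (p (s (w (t) (t))))))  →  (w (g (p (g (t)))) (p (p (s (t)))))


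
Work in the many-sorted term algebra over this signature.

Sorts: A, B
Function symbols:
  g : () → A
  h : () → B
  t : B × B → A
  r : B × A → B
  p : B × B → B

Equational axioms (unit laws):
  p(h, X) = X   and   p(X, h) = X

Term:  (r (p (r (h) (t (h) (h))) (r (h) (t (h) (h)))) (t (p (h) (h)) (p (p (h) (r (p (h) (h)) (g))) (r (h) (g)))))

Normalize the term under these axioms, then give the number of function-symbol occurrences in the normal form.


size = 21

1. (r (p (r (h) (t (h) (h))) (r (h) (t (h) (h)))) (t (p (h) (h)) (p (p (h) (r (p (h) (h)) (g))) (r (h) (g)))))  →  (r (p (r (h) (t (h) (h))) (r (h) (t (h) (h)))) (t (h) (p (p (h) (r (p (h) (h)) (g))) (r (h) (g)))))
2. (r (p (r (h) (t (h) (h))) (r (h) (t (h) (h)))) (t (h) (p (p (h) (r (p (h) (h)) (g))) (r (h) (g)))))  →  (r (p (r (h) (t (h) (h))) (r (h) (t (h) (h)))) (t (h) (p (r (p (h) (h)) (g)) (r (h) (g)))))
3. (r (p (r (h) (t (h) (h))) (r (h) (t (h) (h)))) (t (h) (p (r (p (h) (h)) (g)) (r (h) (g)))))  →  (r (p (r (h) (t (h) (h))) (r (h) (t (h) (h)))) (t (h) (p (r (h) (g)) (r (h) (g)))))
normal form: (r (p (r (h) (t (h) (h))) (r (h) (t (h) (h)))) (t (h) (p (r (h) (g)) (r (h) (g)))))


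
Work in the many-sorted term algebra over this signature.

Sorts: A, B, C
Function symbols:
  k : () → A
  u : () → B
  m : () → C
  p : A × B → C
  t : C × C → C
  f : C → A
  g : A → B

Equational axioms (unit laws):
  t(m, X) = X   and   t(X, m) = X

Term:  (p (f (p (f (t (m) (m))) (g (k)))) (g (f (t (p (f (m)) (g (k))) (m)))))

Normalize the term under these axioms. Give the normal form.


1. (p (f (p (f (t (m) (m))) (g (k)))) (g (f (t (p (f (m)) (g (k))) (m)))))  →  (p (f (p (f (m)) (g (k)))) (g (f (t (p (f (m)) (g (k))) (m)))))
2. (p (f (p (f (m)) (g (k)))) (g (f (t (p (f (m)) (g (k))) (m)))))  →  (p (f (p (f (m)) (g (k)))) (g (f (p (f (m)) (g (k))))))

normal form = (p (f (p (f (m)) (g (k)))) (g (f (p (f (m)) (g (k))))))


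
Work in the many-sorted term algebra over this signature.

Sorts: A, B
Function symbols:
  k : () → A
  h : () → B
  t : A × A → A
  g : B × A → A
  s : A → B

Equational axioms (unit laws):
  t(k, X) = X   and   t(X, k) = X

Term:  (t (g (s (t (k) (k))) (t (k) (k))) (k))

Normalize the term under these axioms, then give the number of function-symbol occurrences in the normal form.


1. (t (g (s (t (k) (k))) (t (k) (k))) (k))  →  (g (s (t (k) (k))) (t (k) (k)))
2. (g (s (t (k) (k))) (t (k) (k)))  →  (g (s (k)) (t (k) (k)))
3. (g (s (k)) (t (k) (k)))  →  (g (s (k)) (k))
normal form: (g (s (k)) (k))

size = 4


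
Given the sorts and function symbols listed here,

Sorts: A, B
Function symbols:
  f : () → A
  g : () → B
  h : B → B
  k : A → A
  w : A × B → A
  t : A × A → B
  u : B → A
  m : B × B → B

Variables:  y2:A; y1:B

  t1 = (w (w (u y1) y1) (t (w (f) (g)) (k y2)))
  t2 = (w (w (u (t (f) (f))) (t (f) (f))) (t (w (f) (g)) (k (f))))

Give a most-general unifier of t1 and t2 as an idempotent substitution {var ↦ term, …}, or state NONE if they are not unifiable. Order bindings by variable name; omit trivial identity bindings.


{y1 ↦ (t (f) (f)), y2 ↦ (f)}


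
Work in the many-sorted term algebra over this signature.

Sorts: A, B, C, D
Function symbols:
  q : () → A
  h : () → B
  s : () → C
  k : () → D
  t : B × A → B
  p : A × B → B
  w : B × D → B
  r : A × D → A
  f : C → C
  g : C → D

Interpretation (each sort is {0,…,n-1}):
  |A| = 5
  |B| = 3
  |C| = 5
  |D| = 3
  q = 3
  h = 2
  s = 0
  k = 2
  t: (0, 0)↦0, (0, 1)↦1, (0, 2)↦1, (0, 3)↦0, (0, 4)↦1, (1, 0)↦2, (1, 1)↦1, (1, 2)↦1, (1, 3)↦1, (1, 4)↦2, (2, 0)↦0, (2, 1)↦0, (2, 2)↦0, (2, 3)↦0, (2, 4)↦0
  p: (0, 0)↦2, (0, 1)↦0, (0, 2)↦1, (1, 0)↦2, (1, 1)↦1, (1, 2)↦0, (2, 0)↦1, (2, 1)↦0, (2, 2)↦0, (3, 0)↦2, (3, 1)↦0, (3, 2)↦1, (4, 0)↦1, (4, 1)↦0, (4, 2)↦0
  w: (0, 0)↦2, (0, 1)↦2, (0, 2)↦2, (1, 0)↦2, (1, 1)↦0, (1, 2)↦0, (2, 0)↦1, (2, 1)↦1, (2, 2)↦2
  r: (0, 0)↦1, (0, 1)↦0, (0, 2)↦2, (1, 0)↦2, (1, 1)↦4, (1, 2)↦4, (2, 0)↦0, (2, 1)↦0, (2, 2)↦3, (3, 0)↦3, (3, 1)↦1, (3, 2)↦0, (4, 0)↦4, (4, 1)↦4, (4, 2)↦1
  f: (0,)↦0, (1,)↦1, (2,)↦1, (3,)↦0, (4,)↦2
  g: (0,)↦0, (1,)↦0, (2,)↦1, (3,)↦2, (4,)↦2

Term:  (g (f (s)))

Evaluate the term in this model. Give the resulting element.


value = 0

  s = 0
  (f (s)) = f(0,) = 0
  (g (f (s))) = g(0,) = 0


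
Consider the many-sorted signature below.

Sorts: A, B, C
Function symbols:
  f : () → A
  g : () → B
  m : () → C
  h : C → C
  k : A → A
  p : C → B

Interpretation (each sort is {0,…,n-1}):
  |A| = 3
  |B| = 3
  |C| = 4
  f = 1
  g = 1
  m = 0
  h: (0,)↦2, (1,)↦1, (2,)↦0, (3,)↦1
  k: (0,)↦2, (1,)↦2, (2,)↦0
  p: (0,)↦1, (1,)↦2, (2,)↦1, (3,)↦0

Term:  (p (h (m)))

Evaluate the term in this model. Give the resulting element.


value = 1

  m = 0
  (h (m)) = h(0,) = 2
  (p (h (m))) = p(2,) = 1


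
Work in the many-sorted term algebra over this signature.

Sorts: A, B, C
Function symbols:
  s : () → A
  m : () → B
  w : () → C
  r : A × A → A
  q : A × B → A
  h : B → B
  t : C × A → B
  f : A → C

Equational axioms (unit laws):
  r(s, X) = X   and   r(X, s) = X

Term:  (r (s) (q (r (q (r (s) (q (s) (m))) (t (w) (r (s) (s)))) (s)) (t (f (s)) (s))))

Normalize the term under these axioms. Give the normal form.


1. (r (s) (q (r (q (r (s) (q (s) (m))) (t (w) (r (s) (s)))) (s)) (t (f (s)) (s))))  →  (q (r (q (r (s) (q (s) (m))) (t (w) (r (s) (s)))) (s)) (t (f (s)) (s)))
2. (q (r (q (r (s) (q (s) (m))) (t (w) (r (s) (s)))) (s)) (t (f (s)) (s)))  →  (q (q (r (s) (q (s) (m))) (t (w) (r (s) (s)))) (t (f (s)) (s)))
3. (q (q (r (s) (q (s) (m))) (t (w) (r (s) (s)))) (t (f (s)) (s)))  →  (q (q (q (s) (m)) (t (w) (r (s) (s)))) (t (f (s)) (s)))
4. (q (q (q (s) (m)) (t (w) (r (s) (s)))) (t (f (s)) (s)))  →  (q (q (q (s) (m)) (t (w) (s))) (t (f (s)) (s)))

normal form = (q (q (q (s) (m)) (t (w) (s))) (t (f (s)) (s)))


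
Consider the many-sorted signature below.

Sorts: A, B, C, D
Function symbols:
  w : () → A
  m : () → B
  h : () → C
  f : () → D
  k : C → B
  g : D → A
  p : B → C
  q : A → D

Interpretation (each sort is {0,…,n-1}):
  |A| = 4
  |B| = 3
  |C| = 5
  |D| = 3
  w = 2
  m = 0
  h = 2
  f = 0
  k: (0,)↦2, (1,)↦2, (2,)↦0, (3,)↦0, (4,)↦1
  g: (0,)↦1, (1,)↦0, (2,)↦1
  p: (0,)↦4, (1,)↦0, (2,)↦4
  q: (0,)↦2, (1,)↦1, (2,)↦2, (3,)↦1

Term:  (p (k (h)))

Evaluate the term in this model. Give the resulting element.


value = 4

  h = 2
  (k (h)) = k(2,) = 0
  (p (k (h))) = p(0,) = 4


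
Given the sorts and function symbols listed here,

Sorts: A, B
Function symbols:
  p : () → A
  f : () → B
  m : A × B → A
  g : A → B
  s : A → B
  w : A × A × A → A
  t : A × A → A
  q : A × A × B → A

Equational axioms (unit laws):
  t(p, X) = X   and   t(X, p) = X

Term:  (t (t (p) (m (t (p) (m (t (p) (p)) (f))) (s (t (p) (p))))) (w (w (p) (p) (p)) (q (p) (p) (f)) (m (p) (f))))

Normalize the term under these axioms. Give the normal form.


normal form = (t (m (m (p) (f)) (s (p))) (w (w (p) (p) (p)) (q (p) (p) (f)) (m (p) (f))))

1. (t (t (p) (m (t (p) (m (t (p) (p)) (f))) (s (t (p) (p))))) (w (w (p) (p) (p)) (q (p) (p) (f)) (m (p) (f))))  →  (t (m (t (p) (m (t (p) (p)) (f))) (s (t (p) (p)))) (w (w (p) (p) (p)) (q (p) (p) (f)) (m (p) (f))))
2. (t (m (t (p) (m (t (p) (p)) (f))) (s (t (p) (p)))) (w (w (p) (p) (p)) (q (p) (p) (f)) (m (p) (f))))  →  (t (m (m (t (p) (p)) (f)) (s (t (p) (p)))) (w (w (p) (p) (p)) (q (p) (p) (f)) (m (p) (f))))
3. (t (m (m (t (p) (p)) (f)) (s (t (p) (p)))) (w (w (p) (p) (p)) (q (p) (p) (f)) (m (p) (f))))  →  (t (m (m (p) (f)) (s (t (p) (p)))) (w (w (p) (p) (p)) (q (p) (p) (f)) (m (p) (f))))
4. (t (m (m (p) (f)) (s (t (p) (p)))) (w (w (p) (p) (p)) (q (p) (p) (f)) (m (p) (f))))  →  (t (m (m (p) (f)) (s (p))) (w (w (p) (p) (p)) (q (p) (p) (f)) (m (p) (f))))


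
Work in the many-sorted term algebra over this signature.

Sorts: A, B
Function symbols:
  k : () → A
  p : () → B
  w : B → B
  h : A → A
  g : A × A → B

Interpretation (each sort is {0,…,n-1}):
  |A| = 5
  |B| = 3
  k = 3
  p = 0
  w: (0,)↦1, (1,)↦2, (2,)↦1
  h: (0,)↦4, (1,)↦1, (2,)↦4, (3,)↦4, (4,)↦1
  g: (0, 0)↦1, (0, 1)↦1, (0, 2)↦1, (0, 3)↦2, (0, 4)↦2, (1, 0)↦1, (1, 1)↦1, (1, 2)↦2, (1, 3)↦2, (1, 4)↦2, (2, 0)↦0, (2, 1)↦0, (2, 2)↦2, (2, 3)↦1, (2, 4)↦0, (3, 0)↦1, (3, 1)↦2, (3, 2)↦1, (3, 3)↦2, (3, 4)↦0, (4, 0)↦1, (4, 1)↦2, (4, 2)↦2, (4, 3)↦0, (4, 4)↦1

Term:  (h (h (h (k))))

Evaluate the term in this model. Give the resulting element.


  k = 3
  (h (k)) = h(3,) = 4
  (h (h (k))) = h(4,) = 1
  (h (h (h (k)))) = h(1,) = 1

value = 1


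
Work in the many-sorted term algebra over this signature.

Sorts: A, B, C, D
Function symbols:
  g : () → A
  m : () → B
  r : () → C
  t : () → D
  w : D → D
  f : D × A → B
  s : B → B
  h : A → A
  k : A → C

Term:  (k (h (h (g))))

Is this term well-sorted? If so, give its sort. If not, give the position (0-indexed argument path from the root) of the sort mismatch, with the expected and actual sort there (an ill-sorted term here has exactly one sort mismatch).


well-sorted; sort = C

      (g) : A
    (h (g)) : A
  (h (h (g))) : A
(k (h (h (g)))) : C


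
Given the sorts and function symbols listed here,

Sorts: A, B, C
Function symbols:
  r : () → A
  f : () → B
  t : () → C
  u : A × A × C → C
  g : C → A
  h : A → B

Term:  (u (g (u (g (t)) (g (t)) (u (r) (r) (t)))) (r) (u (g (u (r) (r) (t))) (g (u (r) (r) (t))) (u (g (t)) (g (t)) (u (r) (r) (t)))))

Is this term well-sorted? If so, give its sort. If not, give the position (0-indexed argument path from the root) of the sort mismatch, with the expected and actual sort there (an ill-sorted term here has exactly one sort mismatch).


        (t) : C
      (g (t)) : A
        (t) : C
      (g (t)) : A
        (r) : A
        (r) : A
        (t) : C
      (u (r) (r) (t)) : C
    (u (g (t)) (g (t)) (u (r) (r) (t))) : C
  (g (u (g (t)) (g (t)) (u (r) (r) (t)))) : A
  (r) : A
        (r) : A
        (r) : A
        (t) : C
      (u (r) (r) (t)) : C
    (g (u (r) (r) (t))) : A
        (r) : A
        (r) : A
        (t) : C
      (u (r) (r) (t)) : C
    (g (u (r) (r) (t))) : A
        (t) : C
      (g (t)) : A
        (t) : C
      (g (t)) : A
        (r) : A
        (r) : A
        (t) : C
      (u (r) (r) (t)) : C
    (u (g (t)) (g (t)) (u (r) (r) (t))) : C
  (u (g (u (r) (r) (t))) (g (u (r) (r) (t))) (u (g (t)) (g (t)) (u (r) (r) (t)))) : C
(u (g (u (g (t)) (g (t)) (u (r) (r) (t)))) (r) (u (g (u (r) (r) (t))) (g (u (r) (r) (t))) (u (g (t)) (g (t)) (u (r) (r) (t))))) : C

well-sorted; sort = C


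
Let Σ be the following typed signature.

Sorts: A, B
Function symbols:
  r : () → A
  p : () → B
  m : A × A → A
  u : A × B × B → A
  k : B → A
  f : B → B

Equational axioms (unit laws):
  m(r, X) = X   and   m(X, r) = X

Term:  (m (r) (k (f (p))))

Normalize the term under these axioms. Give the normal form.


1. (m (r) (k (f (p))))  →  (k (f (p)))

normal form = (k (f (p)))


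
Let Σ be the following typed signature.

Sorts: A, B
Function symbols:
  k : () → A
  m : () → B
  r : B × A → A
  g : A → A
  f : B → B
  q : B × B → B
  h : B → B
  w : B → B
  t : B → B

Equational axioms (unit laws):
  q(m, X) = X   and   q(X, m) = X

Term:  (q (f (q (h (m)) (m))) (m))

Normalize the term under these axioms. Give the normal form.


normal form = (f (h (m)))

1. (q (f (q (h (m)) (m))) (m))  →  (f (q (h (m)) (m)))
2. (f (q (h (m)) (m)))  →  (f (h (m)))


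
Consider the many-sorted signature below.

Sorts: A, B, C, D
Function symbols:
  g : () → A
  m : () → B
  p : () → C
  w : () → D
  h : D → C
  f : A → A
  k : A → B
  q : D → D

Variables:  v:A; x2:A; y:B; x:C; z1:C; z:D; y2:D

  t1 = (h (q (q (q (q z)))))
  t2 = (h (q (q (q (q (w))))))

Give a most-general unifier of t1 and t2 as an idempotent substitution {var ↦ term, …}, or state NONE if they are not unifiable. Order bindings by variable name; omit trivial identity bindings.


{z ↦ (w)}


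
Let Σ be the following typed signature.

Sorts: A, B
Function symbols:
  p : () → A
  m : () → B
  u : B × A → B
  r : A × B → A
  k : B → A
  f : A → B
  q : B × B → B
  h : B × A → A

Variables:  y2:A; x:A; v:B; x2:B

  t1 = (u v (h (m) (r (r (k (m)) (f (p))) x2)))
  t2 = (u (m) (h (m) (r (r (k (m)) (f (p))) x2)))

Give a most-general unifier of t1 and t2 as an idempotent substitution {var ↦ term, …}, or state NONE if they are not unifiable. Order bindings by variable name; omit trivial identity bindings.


{v ↦ (m)}


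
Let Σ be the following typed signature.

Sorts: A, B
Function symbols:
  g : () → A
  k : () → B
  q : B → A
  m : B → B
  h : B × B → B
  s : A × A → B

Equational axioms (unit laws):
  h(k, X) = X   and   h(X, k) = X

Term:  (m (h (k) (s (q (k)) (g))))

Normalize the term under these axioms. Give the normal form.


normal form = (m (s (q (k)) (g)))

1. (m (h (k) (s (q (k)) (g))))  →  (m (s (q (k)) (g)))


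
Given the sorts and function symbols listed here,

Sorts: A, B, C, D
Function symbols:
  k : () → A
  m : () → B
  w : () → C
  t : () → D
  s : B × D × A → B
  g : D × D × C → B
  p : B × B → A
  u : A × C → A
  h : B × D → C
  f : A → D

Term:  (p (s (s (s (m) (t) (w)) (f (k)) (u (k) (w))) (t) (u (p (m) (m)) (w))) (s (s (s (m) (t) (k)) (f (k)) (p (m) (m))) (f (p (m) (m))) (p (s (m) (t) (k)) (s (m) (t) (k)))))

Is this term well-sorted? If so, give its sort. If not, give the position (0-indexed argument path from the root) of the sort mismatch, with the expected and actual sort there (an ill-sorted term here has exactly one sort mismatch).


        (m) : B
        (t) : D
        (w) : C
      (s (m) (t) (w)) : ✗ arg 2 at [0, 0, 0, 2] has sort C, expected A
        (k) : A
      (f (k)) : D
        (k) : A
        (w) : C
      (u (k) (w)) : A
    (t) : D
        (m) : B
        (m) : B
      (p (m) (m)) : A
      (w) : C
    (u (p (m) (m)) (w)) : A
        (m) : B
        (t) : D
        (k) : A
      (s (m) (t) (k)) : B
        (k) : A
      (f (k)) : D
        (m) : B
        (m) : B
      (p (m) (m)) : A
    (s (s (m) (t) (k)) (f (k)) (p (m) (m))) : B
        (m) : B
        (m) : B
      (p (m) (m)) : A
    (f (p (m) (m))) : D
        (m) : B
        (t) : D
        (k) : A
      (s (m) (t) (k)) : B
        (m) : B
        (t) : D
        (k) : A
      (s (m) (t) (k)) : B
    (p (s (m) (t) (k)) (s (m) (t) (k))) : A
  (s (s (s (m) (t) (k)) (f (k)) (p (m) (m))) (f (p (m) (m))) (p (s (m) (t) (k)) (s (m) (t) (k)))) : B

ill-sorted at position [0, 0, 0, 2]: expected A, got C


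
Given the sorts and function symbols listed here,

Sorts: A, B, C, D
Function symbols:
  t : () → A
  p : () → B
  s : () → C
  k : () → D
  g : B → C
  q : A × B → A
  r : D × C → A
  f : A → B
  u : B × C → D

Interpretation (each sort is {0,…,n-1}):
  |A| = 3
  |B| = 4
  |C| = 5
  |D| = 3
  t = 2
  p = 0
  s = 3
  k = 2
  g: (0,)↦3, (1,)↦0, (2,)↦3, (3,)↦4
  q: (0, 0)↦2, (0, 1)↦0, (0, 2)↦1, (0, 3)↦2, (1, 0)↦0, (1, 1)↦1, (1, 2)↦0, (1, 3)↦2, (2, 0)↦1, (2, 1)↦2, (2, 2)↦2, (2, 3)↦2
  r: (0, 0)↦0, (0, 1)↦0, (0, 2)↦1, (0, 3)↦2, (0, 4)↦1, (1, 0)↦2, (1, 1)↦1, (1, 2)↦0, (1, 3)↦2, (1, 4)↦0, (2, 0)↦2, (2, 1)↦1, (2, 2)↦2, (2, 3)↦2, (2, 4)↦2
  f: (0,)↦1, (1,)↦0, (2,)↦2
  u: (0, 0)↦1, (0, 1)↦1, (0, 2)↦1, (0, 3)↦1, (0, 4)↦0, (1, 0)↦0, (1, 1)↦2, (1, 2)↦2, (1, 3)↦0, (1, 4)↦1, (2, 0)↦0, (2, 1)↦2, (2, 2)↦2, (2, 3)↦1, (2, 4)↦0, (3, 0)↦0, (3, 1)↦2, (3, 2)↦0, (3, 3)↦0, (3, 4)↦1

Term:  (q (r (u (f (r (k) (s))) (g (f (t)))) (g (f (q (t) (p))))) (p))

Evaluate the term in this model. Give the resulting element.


  k = 2
  s = 3
  (r (k) (s)) = r(2, 3) = 2
  (f (r (k) (s))) = f(2,) = 2
  t = 2
  (f (t)) = f(2,) = 2
  (g (f (t))) = g(2,) = 3
  (u (f (r (k) (s))) (g (f (t)))) = u(2, 3) = 1
  t = 2
  p = 0
  (q (t) (p)) = q(2, 0) = 1
  (f (q (t) (p))) = f(1,) = 0
  (g (f (q (t) (p)))) = g(0,) = 3
  (r (u (f (r (k) (s))) (g (f (t)))) (g (f (q (t) (p))))) = r(1, 3) = 2
  p = 0
  (q (r (u (f (r (k) (s))) (g (f (t)))) (g (f (q (t) (p))))) (p)) = q(2, 0) = 1

value = 1


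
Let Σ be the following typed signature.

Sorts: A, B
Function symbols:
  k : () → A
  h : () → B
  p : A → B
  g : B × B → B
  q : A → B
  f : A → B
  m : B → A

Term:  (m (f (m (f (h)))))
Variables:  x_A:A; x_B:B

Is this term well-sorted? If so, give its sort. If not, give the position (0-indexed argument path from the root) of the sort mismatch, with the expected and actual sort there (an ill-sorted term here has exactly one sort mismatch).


ill-sorted at position [0, 0, 0, 0]: expected A, got B

        (h) : B
      (f (h)) : ✗ arg 0 at [0, 0, 0, 0] has sort B, expected A


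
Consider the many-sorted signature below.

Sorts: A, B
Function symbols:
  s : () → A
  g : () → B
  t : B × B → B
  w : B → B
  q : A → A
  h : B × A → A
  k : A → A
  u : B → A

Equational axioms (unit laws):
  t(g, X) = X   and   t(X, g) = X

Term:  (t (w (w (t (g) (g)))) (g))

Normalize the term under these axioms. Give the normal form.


1. (t (w (w (t (g) (g)))) (g))  →  (w (w (t (g) (g))))
2. (w (w (t (g) (g))))  →  (w (w (g)))

normal form = (w (w (g)))


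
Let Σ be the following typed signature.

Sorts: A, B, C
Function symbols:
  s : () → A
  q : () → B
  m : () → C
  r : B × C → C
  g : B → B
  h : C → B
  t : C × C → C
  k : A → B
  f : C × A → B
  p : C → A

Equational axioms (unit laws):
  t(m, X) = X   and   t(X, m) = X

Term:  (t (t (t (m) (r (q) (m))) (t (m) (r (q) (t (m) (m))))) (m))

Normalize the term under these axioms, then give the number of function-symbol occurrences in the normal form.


size = 7

1. (t (t (t (m) (r (q) (m))) (t (m) (r (q) (t (m) (m))))) (m))  →  (t (t (m) (r (q) (m))) (t (m) (r (q) (t (m) (m)))))
2. (t (t (m) (r (q) (m))) (t (m) (r (q) (t (m) (m)))))  →  (t (r (q) (m)) (t (m) (r (q) (t (m) (m)))))
3. (t (r (q) (m)) (t (m) (r (q) (t (m) (m)))))  →  (t (r (q) (m)) (r (q) (t (m) (m))))
4. (t (r (q) (m)) (r (q) (t (m) (m))))  →  (t (r (q) (m)) (r (q) (m)))
normal form: (t (r (q) (m)) (r (q) (m)))


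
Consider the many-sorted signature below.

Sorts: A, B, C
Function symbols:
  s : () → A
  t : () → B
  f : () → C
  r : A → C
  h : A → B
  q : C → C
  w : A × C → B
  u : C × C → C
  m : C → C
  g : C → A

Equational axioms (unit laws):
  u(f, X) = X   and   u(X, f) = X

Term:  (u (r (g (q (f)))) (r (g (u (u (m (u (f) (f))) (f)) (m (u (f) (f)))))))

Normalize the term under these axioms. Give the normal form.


1. (u (r (g (q (f)))) (r (g (u (u (m (u (f) (f))) (f)) (m (u (f) (f)))))))  →  (u (r (g (q (f)))) (r (g (u (m (u (f) (f))) (m (u (f) (f)))))))
2. (u (r (g (q (f)))) (r (g (u (m (u (f) (f))) (m (u (f) (f)))))))  →  (u (r (g (q (f)))) (r (g (u (m (f)) (m (u (f) (f)))))))
3. (u (r (g (q (f)))) (r (g (u (m (f)) (m (u (f) (f)))))))  →  (u (r (g (q (f)))) (r (g (u (m (f)) (m (f))))))

normal form = (u (r (g (q (f)))) (r (g (u (m (f)) (m (f))))))


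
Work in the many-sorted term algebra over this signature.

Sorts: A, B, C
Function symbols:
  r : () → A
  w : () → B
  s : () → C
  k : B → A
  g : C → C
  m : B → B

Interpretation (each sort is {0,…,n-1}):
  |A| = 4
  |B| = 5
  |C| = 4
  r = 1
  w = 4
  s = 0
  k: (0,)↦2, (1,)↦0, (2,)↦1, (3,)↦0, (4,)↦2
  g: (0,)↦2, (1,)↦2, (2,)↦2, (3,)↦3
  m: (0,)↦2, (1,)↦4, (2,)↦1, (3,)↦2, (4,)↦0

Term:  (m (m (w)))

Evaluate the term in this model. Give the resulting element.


  w = 4
  (m (w)) = m(4,) = 0
  (m (m (w))) = m(0,) = 2

value = 2


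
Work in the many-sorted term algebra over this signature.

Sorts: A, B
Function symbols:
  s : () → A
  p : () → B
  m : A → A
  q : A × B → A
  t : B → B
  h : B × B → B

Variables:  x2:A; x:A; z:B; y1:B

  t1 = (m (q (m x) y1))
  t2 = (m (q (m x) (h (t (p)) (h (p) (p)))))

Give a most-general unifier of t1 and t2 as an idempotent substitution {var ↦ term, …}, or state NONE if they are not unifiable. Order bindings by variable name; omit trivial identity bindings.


{y1 ↦ (h (t (p)) (h (p) (p)))}


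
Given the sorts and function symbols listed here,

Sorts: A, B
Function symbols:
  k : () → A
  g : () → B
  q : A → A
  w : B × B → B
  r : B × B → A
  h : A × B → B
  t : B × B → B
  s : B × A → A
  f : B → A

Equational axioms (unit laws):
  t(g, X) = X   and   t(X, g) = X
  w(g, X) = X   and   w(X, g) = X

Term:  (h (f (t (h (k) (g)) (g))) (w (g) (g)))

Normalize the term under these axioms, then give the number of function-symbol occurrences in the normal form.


1. (h (f (t (h (k) (g)) (g))) (w (g) (g)))  →  (h (f (h (k) (g))) (w (g) (g)))
2. (h (f (h (k) (g))) (w (g) (g)))  →  (h (f (h (k) (g))) (g))
normal form: (h (f (h (k) (g))) (g))

size = 6


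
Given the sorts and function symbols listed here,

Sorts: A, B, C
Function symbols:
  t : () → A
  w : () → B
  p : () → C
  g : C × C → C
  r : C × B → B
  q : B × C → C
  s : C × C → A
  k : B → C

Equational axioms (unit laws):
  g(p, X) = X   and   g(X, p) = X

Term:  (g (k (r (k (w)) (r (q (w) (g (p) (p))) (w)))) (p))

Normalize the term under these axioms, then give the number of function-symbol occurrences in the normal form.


size = 9

1. (g (k (r (k (w)) (r (q (w) (g (p) (p))) (w)))) (p))  →  (k (r (k (w)) (r (q (w) (g (p) (p))) (w))))
2. (k (r (k (w)) (r (q (w) (g (p) (p))) (w))))  →  (k (r (k (w)) (r (q (w) (p)) (w))))
normal form: (k (r (k (w)) (r (q (w) (p)) (w))))


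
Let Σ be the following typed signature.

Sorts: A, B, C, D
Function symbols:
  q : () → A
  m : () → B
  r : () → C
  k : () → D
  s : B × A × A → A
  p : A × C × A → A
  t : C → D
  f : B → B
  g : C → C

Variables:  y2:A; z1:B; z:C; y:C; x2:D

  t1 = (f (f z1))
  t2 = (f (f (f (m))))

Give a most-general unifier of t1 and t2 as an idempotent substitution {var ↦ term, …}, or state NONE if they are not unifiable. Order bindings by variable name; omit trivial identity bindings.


{z1 ↦ (f (m))}


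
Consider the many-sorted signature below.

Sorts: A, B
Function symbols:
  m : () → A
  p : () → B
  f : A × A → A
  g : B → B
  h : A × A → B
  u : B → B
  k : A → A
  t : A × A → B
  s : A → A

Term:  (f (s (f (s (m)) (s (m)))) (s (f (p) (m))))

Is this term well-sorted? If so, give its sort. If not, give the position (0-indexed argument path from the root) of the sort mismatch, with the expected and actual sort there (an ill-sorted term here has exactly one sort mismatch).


ill-sorted at position [1, 0, 0]: expected A, got B

        (m) : A
      (s (m)) : A
        (m) : A
      (s (m)) : A
    (f (s (m)) (s (m))) : A
  (s (f (s (m)) (s (m)))) : A
      (p) : B
      (m) : A
    (f (p) (m)) : ✗ arg 0 at [1, 0, 0] has sort B, expected A


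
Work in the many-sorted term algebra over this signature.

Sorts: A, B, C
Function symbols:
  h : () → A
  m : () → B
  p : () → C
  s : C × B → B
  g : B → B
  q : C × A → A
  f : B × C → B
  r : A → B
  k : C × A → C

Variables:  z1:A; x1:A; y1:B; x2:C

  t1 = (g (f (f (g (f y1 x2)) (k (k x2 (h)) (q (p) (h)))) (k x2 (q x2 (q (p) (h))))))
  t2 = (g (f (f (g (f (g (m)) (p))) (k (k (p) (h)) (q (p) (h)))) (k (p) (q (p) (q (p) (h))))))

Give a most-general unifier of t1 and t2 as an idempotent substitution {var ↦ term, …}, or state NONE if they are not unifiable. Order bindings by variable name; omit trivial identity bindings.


{x2 ↦ (p), y1 ↦ (g (m))}


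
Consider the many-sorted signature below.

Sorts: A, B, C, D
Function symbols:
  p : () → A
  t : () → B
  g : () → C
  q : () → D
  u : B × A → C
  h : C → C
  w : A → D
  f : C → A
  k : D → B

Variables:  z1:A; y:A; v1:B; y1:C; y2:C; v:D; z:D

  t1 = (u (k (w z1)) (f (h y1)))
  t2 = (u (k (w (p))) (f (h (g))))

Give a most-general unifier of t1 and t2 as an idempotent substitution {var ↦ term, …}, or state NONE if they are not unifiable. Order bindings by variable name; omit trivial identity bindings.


{y1 ↦ (g), z1 ↦ (p)}


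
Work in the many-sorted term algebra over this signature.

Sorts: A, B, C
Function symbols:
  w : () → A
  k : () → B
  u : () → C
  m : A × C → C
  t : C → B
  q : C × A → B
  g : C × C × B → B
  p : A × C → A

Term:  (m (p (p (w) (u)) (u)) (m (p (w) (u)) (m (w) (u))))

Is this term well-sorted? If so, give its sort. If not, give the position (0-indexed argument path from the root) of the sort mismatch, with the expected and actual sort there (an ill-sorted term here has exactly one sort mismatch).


      (w) : A
      (u) : C
    (p (w) (u)) : A
    (u) : C
  (p (p (w) (u)) (u)) : A
      (w) : A
      (u) : C
    (p (w) (u)) : A
      (w) : A
      (u) : C
    (m (w) (u)) : C
  (m (p (w) (u)) (m (w) (u))) : C
(m (p (p (w) (u)) (u)) (m (p (w) (u)) (m (w) (u)))) : C

well-sorted; sort = C
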